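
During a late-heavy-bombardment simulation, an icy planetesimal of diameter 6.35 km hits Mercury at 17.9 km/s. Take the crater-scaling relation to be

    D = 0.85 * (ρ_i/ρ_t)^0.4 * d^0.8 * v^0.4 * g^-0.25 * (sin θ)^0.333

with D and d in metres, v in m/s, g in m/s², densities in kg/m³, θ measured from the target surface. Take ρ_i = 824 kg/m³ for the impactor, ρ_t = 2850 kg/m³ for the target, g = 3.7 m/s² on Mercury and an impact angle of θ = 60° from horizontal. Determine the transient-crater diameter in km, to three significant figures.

In SI units: d = 6350 m, v = 17900 m/s.
(ρ_i/ρ_t)^0.4 = (824/2850)^0.4 = 0.6087
d^0.8 = 6350^0.8 = 1102
v^0.4 = 17900^0.4 = 50.25
g^-0.25 = 3.7^-0.25 = 0.7210
(sin 60°)^0.333 = 0.8660^0.333 = 0.9532
D = 0.85 × 0.6087 × 1102 × 50.25 × 0.7210 × 0.9532 = 19691 m
   = 19.69 km

D ≈ 19.7 km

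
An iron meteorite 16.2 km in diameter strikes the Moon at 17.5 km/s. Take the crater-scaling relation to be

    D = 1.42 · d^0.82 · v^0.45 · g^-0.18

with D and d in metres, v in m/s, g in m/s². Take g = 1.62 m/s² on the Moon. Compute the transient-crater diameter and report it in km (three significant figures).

D ≈ 299 km

In SI units: d = 16200 m, v = 17500 m/s.
d^0.82 = 16200^0.82 = 2830
v^0.45 = 17500^0.45 = 81.16
g^-0.18 = 1.62^-0.18 = 0.9168
D = 1.42 × 2830 × 81.16 × 0.9168 = 2.990 × 10^5 m
   = 299.0 km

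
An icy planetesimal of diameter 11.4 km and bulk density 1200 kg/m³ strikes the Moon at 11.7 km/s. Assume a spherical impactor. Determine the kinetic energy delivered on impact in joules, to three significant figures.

d = 11400 m; v = 11700 m/s.
Mass m = (π/6) ρ d³ = (π/6) × 1200 × (11400)³ = 9.309 × 10^14 kg
E = ½ m v² = 0.5 × 9.309 × 10^14 × (11700)² = 6.372 × 10^22 J

E ≈ 6.37 × 10^22 J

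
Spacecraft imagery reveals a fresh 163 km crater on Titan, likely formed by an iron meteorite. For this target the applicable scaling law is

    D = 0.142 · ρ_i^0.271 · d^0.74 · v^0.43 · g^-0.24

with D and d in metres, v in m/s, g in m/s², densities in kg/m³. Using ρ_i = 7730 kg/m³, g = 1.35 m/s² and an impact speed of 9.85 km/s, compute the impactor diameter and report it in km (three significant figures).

d ≈ 30.7 km

Rearranging for d: d = [D / (0.142 · 7730^0.271 · 9850^0.43 · 1.35^-0.24)]^(1/0.74).
D = 163000 m.
7730^0.271 = 11.32
9850^0.43 = 52.14
1.35^-0.24 = 0.9305
Denominator = 0.142 × 11.32 × 52.14 × 0.9305 = 77.99
D / 77.99 = 163000 / 77.99 = 2090
d = 2090^(1/0.74) = 2090^1.3514 = 30679 m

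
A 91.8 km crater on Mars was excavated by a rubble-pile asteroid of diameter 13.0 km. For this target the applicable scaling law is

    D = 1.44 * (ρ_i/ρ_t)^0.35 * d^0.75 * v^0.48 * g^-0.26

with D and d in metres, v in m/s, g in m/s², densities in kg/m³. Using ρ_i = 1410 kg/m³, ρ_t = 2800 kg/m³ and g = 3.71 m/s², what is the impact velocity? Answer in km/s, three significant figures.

Rearranging for v: v = [D / (1.44 · (1410/2800)^0.35 · 13000^0.75 · 3.71^-0.26)]^(1/0.48).
D = 91800 m.
(1410/2800)^0.35 = 0.7865
13000^0.75 = 1217
3.71^-0.26 = 0.7112
Denominator = 1.44 × 0.7865 × 1217 × 0.7112 = 980.3
D / 980.3 = 91800 / 980.3 = 93.64
v = 93.64^(1/0.48) = 93.64^2.0833 = 12798 m/s

v ≈ 12.8 km/s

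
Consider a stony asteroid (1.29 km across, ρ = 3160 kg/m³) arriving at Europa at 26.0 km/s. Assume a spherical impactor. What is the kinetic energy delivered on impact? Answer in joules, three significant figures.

E ≈ 1.20 × 10^21 J

d = 1290 m; v = 26000 m/s.
Mass m = (π/6) ρ d³ = (π/6) × 3160 × (1290)³ = 3.552 × 10^12 kg
E = ½ m v² = 0.5 × 3.552 × 10^12 × (26000)² = 1.201 × 10^21 J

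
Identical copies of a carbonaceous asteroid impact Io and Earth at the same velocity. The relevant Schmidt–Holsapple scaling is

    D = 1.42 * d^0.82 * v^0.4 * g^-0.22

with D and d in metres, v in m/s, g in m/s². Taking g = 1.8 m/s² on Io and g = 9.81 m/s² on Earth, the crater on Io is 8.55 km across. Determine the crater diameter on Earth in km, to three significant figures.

D ≈ 5.89 km

All impactor-dependent factors cancel in the ratio, leaving D_Earth/D_Io = (g_Earth/g_Io)^-0.22.
(9.81/1.8)^-0.22 = 5.450^-0.22 = 0.6886
D_Earth = 0.6886 × 8.55 km = 5.89 km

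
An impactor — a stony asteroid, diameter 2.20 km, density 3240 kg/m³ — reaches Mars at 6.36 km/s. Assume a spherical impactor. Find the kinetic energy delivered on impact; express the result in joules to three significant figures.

E ≈ 3.65 × 10^20 J

d = 2200 m; v = 6360 m/s.
Mass m = (π/6) ρ d³ = (π/6) × 3240 × (2200)³ = 1.806 × 10^13 kg
E = ½ m v² = 0.5 × 1.806 × 10^13 × (6360)² = 3.653 × 10^20 J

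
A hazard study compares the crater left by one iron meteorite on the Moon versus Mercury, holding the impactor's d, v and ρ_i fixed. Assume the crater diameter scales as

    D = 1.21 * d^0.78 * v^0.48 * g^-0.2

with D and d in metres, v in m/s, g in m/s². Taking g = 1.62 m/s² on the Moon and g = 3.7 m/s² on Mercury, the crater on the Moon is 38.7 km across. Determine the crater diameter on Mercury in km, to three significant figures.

D ≈ 32.8 km

All impactor-dependent factors cancel in the ratio, leaving D_Mercury/D_Moon = (g_Mercury/g_Moon)^-0.2.
(3.7/1.62)^-0.2 = 2.284^-0.2 = 0.8477
D_Mercury = 0.8477 × 38.7 km = 32.8 km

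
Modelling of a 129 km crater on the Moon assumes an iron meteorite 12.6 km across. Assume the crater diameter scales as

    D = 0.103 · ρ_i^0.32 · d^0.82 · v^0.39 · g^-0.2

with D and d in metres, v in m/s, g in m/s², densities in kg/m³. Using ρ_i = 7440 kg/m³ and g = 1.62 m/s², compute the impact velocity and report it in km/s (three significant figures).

v ≈ 8.81 km/s

Rearranging for v: v = [D / (0.103 · 7440^0.32 · 12600^0.82 · 1.62^-0.2)]^(1/0.39).
D = 129000 m.
7440^0.32 = 17.33
12600^0.82 = 2303
1.62^-0.2 = 0.9080
Denominator = 0.103 × 17.33 × 2303 × 0.9080 = 3733
D / 3733 = 129000 / 3733 = 34.56
v = 34.56^(1/0.39) = 34.56^2.5641 = 8812 m/s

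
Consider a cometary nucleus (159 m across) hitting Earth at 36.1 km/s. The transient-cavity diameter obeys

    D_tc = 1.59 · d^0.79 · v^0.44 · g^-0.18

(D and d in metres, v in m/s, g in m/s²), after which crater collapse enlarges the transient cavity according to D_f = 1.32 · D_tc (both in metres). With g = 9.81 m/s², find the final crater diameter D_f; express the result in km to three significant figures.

v = 36100 m/s.
d^0.79 = 159^0.79 = 54.84
v^0.44 = 36100^0.44 = 101.2
g^-0.18 = 9.81^-0.18 = 0.6630
D_tc = 1.59 × 54.84 × 101.2 × 0.6630 = 5850 m
D_f = 1.32 × 5850 = 7722 m
     = 7.722 km

D_f ≈ 7.72 km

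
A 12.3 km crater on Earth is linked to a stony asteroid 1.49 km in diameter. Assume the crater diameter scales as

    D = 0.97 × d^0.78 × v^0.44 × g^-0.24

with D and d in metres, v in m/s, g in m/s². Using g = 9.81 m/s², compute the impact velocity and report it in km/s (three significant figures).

Rearranging for v: v = [D / (0.97 · 1490^0.78 · 9.81^-0.24)]^(1/0.44).
D = 12300 m.
1490^0.78 = 298.6
9.81^-0.24 = 0.5781
Denominator = 0.97 × 298.6 × 0.5781 = 167.4
D / 167.4 = 12300 / 167.4 = 73.48
v = 73.48^(1/0.44) = 73.48^2.2727 = 17428 m/s

v ≈ 17.4 km/s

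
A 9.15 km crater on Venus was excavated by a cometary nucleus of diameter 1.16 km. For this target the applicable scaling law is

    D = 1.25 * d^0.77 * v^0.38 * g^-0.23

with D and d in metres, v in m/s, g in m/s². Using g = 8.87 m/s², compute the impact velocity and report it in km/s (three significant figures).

Rearranging for v: v = [D / (1.25 · 1160^0.77 · 8.87^-0.23)]^(1/0.38).
D = 9150 m.
1160^0.77 = 228.9
8.87^-0.23 = 0.6053
Denominator = 1.25 × 228.9 × 0.6053 = 173.2
D / 173.2 = 9150 / 173.2 = 52.83
v = 52.83^(1/0.38) = 52.83^2.6316 = 34193 m/s

v ≈ 34.2 km/s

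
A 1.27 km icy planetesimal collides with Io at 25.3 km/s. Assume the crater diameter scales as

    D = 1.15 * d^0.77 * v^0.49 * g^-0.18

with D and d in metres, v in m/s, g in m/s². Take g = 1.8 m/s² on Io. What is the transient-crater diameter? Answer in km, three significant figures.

D ≈ 36.5 km

In SI units: d = 1270 m, v = 25300 m/s.
d^0.77 = 1270^0.77 = 245.4
v^0.49 = 25300^0.49 = 143.7
g^-0.18 = 1.8^-0.18 = 0.8996
D = 1.15 × 245.4 × 143.7 × 0.8996 = 36482 m
   = 36.48 km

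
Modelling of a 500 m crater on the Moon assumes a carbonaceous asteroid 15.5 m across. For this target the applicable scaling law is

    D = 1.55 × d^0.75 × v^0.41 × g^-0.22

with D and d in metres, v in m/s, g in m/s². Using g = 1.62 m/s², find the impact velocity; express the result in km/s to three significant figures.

Rearranging for v: v = [D / (1.55 · 15.5^0.75 · 1.62^-0.22)]^(1/0.41).
15.5^0.75 = 7.812
1.62^-0.22 = 0.8993
Denominator = 1.55 × 7.812 × 0.8993 = 10.89
D / 10.89 = 500 / 10.89 = 45.91
v = 45.91^(1/0.41) = 45.91^2.439 = 11308 m/s

v ≈ 11.3 km/s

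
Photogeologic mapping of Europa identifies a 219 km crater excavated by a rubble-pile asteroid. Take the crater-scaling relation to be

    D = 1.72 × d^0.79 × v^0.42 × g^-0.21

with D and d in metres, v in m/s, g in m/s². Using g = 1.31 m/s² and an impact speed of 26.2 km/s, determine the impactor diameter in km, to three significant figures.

Rearranging for d: d = [D / (1.72 · 26200^0.42 · 1.31^-0.21)]^(1/0.79).
D = 219000 m.
26200^0.42 = 71.73
1.31^-0.21 = 0.9449
Denominator = 1.72 × 71.73 × 0.9449 = 116.6
D / 116.6 = 219000 / 116.6 = 1878
d = 1878^(1/0.79) = 1878^1.2658 = 13927 m

d ≈ 13.9 km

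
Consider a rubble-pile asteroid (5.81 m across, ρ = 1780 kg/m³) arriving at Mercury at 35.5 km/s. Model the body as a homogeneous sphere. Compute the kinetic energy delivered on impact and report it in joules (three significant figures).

E ≈ 1.15 × 10^14 J

v = 35500 m/s.
Mass m = (π/6) ρ d³ = (π/6) × 1780 × (5.81)³ = 1.828 × 10^5 kg
E = ½ m v² = 0.5 × 1.828 × 10^5 × (35500)² = 1.152 × 10^14 J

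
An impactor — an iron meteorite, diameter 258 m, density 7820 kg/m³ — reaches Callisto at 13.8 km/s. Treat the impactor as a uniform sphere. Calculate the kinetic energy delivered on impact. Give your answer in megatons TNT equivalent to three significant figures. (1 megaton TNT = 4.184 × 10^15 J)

v = 13800 m/s.
Mass m = (π/6) ρ d³ = (π/6) × 7820 × (258)³ = 7.032 × 10^10 kg
E = ½ m v² = 0.5 × 7.032 × 10^10 × (13800)² = 6.696 × 10^18 J
   = 6.696 × 10^18 / 4.184×10^15 = 1600 Mt

E ≈ 1600 Mt TNT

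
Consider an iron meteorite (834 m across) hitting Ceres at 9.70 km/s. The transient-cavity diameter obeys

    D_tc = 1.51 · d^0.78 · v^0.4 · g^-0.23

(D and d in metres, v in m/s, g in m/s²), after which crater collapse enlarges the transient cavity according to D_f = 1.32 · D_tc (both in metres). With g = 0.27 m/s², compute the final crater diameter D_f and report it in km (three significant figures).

D_f ≈ 20.1 km

v = 9700 m/s.
d^0.78 = 834^0.78 = 189.9
v^0.4 = 9700^0.4 = 39.33
g^-0.23 = 0.27^-0.23 = 1.351
D_tc = 1.51 × 189.9 × 39.33 × 1.351 = 15240 m
D_f = 1.32 × 15240 = 20117 m
     = 20.12 km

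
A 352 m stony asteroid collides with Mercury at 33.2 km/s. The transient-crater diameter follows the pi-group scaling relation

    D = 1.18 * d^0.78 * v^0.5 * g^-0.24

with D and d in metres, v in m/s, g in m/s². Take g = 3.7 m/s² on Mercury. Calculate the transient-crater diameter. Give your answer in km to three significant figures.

In SI units: v = 33200 m/s.
d^0.78 = 352^0.78 = 96.90
v^0.5 = 33200^0.5 = 182.2
g^-0.24 = 3.7^-0.24 = 0.7305
D = 1.18 × 96.90 × 182.2 × 0.7305 = 15219 m
   = 15.22 km

D ≈ 15.2 km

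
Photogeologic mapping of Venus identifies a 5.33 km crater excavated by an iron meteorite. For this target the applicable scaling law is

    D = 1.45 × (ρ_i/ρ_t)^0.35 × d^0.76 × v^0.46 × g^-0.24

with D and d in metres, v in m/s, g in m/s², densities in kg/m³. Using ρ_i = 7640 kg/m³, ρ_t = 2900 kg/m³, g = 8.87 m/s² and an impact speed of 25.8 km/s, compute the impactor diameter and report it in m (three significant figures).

Rearranging for d: d = [D / (1.45 · (7640/2900)^0.35 · 25800^0.46 · 8.87^-0.24)]^(1/0.76).
D = 5330 m.
(7640/2900)^0.35 = 1.404
25800^0.46 = 107.0
8.87^-0.24 = 0.5922
Denominator = 1.45 × 1.404 × 107.0 × 0.5922 = 129.0
D / 129.0 = 5330 / 129.0 = 41.32
d = 41.32^(1/0.76) = 41.32^1.3158 = 133.8 m

d ≈ 134 m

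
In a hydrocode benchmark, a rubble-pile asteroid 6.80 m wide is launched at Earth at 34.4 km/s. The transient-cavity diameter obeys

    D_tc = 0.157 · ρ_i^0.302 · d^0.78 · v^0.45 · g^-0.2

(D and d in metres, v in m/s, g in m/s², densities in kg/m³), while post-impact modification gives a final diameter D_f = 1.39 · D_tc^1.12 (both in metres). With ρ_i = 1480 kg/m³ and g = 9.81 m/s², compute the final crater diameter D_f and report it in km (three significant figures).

v = 34400 m/s.
ρ_i^0.302 = 1480^0.302 = 9.066
d^0.78 = 6.8^0.78 = 4.460
v^0.45 = 34400^0.45 = 110.0
g^-0.2 = 9.81^-0.2 = 0.6334
D_tc = 0.157 × 9.066 × 4.460 × 110.0 × 0.6334 = 442.3 m
D_f = 1.39 × (442.3)^1.12 = 1277 m
     = 1.277 km

D_f ≈ 1.28 km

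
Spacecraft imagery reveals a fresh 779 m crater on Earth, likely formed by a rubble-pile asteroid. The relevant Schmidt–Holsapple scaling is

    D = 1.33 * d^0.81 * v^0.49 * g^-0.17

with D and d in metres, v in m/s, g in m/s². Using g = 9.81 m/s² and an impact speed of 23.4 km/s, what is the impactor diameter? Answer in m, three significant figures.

d ≈ 9.59 m

Rearranging for d: d = [D / (1.33 · 23400^0.49 · 9.81^-0.17)]^(1/0.81).
23400^0.49 = 138.3
9.81^-0.17 = 0.6783
Denominator = 1.33 × 138.3 × 0.6783 = 124.8
D / 124.8 = 779 / 124.8 = 6.242
d = 6.242^(1/0.81) = 6.242^1.2346 = 9.592 m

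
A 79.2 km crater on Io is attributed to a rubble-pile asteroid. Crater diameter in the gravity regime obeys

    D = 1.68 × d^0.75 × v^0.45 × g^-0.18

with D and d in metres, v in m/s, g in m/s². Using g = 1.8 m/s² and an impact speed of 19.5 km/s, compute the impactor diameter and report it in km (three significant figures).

Rearranging for d: d = [D / (1.68 · 19500^0.45 · 1.8^-0.18)]^(1/0.75).
D = 79200 m.
19500^0.45 = 85.21
1.8^-0.18 = 0.8996
Denominator = 1.68 × 85.21 × 0.8996 = 128.8
D / 128.8 = 79200 / 128.8 = 614.9
d = 614.9^(1/0.75) = 614.9^1.3333 = 5228 m

d ≈ 5.23 km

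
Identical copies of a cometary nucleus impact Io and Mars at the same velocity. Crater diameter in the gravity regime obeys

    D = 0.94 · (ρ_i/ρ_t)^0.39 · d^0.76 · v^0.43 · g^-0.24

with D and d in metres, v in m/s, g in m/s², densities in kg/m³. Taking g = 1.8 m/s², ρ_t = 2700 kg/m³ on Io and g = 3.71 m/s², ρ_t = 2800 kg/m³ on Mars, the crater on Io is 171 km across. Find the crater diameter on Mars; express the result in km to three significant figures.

D ≈ 142 km

The impactor-only factors (d, v, ρ_i) cancel in the ratio, leaving D_Mars/D_Io = (g_Mars/g_Io)^-0.24 · (ρ_t,Io/ρ_t,Mars)^0.39.
(3.71/1.8)^-0.24 = 2.061^-0.24 = 0.8407
(2700/2800)^0.39 = 0.9643^0.39 = 0.9859
Ratio = 0.8407 × 0.9859 = 0.8288
D_Mars = 0.8288 × 171 km = 142 km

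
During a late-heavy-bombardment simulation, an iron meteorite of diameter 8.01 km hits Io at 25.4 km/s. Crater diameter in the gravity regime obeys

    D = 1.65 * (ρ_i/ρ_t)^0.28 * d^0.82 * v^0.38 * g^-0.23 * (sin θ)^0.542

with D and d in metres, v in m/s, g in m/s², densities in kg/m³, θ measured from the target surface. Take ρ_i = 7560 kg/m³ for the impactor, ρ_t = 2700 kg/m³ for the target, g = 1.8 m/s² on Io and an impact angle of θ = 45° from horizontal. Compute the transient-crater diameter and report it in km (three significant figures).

D ≈ 119 km

In SI units: d = 8010 m, v = 25400 m/s.
(ρ_i/ρ_t)^0.28 = (7560/2700)^0.28 = 1.334
d^0.82 = 8010^0.82 = 1588
v^0.38 = 25400^0.38 = 47.19
g^-0.23 = 1.8^-0.23 = 0.8735
(sin 45°)^0.542 = 0.7071^0.542 = 0.8287
D = 1.65 × 1.334 × 1588 × 47.19 × 0.8735 × 0.8287 = 1.194 × 10^5 m
   = 119.4 km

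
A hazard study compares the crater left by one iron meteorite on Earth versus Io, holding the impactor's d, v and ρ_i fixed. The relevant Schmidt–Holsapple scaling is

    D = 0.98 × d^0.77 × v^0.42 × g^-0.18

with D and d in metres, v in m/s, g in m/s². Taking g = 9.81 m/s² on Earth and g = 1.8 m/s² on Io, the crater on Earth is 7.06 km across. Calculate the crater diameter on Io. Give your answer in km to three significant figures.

All impactor-dependent factors cancel in the ratio, leaving D_Io/D_Earth = (g_Io/g_Earth)^-0.18.
(1.8/9.81)^-0.18 = 0.1835^-0.18 = 1.357
D_Io = 1.357 × 7.06 km = 9.58 km

D ≈ 9.58 km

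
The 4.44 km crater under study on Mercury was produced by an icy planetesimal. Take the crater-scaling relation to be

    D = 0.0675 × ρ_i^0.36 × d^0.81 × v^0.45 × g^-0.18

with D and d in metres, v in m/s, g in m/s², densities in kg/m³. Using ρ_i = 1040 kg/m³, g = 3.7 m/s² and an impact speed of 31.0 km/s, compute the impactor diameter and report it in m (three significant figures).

Rearranging for d: d = [D / (0.0675 · 1040^0.36 · 31000^0.45 · 3.7^-0.18)]^(1/0.81).
D = 4440 m.
1040^0.36 = 12.19
31000^0.45 = 105.0
3.7^-0.18 = 0.7902
Denominator = 0.0675 × 12.19 × 105.0 × 0.7902 = 68.27
D / 68.27 = 4440 / 68.27 = 65.04
d = 65.04^(1/0.81) = 65.04^1.2346 = 173.2 m

d ≈ 173 m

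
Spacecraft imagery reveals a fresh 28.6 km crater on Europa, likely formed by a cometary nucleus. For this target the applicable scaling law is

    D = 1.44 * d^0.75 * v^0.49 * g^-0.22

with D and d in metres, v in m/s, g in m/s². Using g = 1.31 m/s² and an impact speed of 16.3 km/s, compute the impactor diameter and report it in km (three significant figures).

Rearranging for d: d = [D / (1.44 · 16300^0.49 · 1.31^-0.22)]^(1/0.75).
D = 28600 m.
16300^0.49 = 115.9
1.31^-0.22 = 0.9423
Denominator = 1.44 × 115.9 × 0.9423 = 157.3
D / 157.3 = 28600 / 157.3 = 181.8
d = 181.8^(1/0.75) = 181.8^1.3333 = 1030 m

d ≈ 1.03 km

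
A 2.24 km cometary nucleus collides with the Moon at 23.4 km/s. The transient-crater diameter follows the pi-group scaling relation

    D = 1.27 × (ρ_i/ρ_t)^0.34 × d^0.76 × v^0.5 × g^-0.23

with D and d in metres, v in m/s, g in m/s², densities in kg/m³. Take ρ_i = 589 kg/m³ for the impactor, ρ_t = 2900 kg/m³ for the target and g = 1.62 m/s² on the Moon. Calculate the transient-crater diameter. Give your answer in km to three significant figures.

D ≈ 35.6 km

In SI units: d = 2240 m, v = 23400 m/s.
(ρ_i/ρ_t)^0.34 = (589/2900)^0.34 = 0.5816
d^0.76 = 2240^0.76 = 351.7
v^0.5 = 23400^0.5 = 153.0
g^-0.23 = 1.62^-0.23 = 0.8950
D = 1.27 × 0.5816 × 351.7 × 153.0 × 0.8950 = 35573 m
   = 35.57 km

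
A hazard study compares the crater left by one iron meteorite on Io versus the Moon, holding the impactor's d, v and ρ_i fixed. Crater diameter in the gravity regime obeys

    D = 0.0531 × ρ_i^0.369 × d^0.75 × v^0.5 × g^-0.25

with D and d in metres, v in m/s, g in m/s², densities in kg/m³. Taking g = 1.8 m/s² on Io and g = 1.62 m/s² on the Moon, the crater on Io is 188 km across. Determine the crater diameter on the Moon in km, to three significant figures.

D ≈ 193 km

All impactor-dependent factors cancel in the ratio, leaving D_Moon/D_Io = (g_Moon/g_Io)^-0.25.
(1.62/1.8)^-0.25 = 0.9000^-0.25 = 1.027
D_Moon = 1.027 × 188 km = 193 km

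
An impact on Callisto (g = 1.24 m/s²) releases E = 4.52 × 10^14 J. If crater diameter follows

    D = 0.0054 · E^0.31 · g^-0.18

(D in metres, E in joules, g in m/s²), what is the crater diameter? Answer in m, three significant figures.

E^0.31 = (4.52 × 10^14)^0.31 = 3.492 × 10^4
g^-0.18 = 1.24^-0.18 = 0.9620
D = 0.0054 × 3.492 × 10^4 × 0.9620 = 181.4 m

D ≈ 181 m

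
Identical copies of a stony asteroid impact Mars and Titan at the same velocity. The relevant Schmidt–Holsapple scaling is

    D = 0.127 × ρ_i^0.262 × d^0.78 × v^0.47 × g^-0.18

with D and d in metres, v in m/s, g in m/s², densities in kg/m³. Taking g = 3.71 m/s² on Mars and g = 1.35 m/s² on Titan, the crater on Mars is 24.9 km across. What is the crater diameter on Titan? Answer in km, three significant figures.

All impactor-dependent factors cancel in the ratio, leaving D_Titan/D_Mars = (g_Titan/g_Mars)^-0.18.
(1.35/3.71)^-0.18 = 0.3639^-0.18 = 1.200
D_Titan = 1.200 × 24.9 km = 29.9 km

D ≈ 29.9 km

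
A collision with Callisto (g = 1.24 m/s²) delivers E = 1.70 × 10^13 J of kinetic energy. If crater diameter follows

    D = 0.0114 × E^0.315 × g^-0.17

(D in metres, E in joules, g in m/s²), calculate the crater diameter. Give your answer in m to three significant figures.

E^0.315 = (1.70 × 10^13)^0.315 = 1.471 × 10^4
g^-0.17 = 1.24^-0.17 = 0.9641
D = 0.0114 × 1.471 × 10^4 × 0.9641 = 161.7 m

D ≈ 162 m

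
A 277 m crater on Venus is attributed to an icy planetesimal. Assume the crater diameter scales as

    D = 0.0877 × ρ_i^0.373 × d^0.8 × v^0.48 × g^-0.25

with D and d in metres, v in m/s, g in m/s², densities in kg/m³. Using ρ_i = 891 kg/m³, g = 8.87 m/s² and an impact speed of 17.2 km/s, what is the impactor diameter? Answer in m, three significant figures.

d ≈ 5.67 m

Rearranging for d: d = [D / (0.0877 · 891^0.373 · 17200^0.48 · 8.87^-0.25)]^(1/0.8).
891^0.373 = 12.60
17200^0.48 = 107.9
8.87^-0.25 = 0.5795
Denominator = 0.0877 × 12.60 × 107.9 × 0.5795 = 69.09
D / 69.09 = 277 / 69.09 = 4.009
d = 4.009^(1/0.8) = 4.009^1.25 = 5.673 m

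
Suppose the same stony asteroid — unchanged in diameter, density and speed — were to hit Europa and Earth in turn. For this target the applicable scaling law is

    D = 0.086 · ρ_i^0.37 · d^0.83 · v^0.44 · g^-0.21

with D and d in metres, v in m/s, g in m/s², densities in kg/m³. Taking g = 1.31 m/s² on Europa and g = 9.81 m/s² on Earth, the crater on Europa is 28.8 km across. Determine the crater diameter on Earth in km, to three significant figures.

D ≈ 18.9 km

All impactor-dependent factors cancel in the ratio, leaving D_Earth/D_Europa = (g_Earth/g_Europa)^-0.21.
(9.81/1.31)^-0.21 = 7.489^-0.21 = 0.6552
D_Earth = 0.6552 × 28.8 km = 18.9 km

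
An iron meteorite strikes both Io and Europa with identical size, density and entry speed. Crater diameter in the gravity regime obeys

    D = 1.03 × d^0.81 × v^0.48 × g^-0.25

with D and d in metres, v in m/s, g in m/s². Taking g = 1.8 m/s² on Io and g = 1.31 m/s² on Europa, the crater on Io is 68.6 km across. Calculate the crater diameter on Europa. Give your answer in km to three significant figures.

All impactor-dependent factors cancel in the ratio, leaving D_Europa/D_Io = (g_Europa/g_Io)^-0.25.
(1.31/1.8)^-0.25 = 0.7278^-0.25 = 1.083
D_Europa = 1.083 × 68.6 km = 74.3 km

D ≈ 74.3 km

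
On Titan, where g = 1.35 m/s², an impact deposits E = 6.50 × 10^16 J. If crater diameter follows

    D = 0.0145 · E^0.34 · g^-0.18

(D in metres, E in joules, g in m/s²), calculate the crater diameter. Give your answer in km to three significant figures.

D ≈ 7.15 km

E^0.34 = (6.50 × 10^16)^0.34 = 5.205 × 10^5
g^-0.18 = 1.35^-0.18 = 0.9474
D = 0.0145 × 5.205 × 10^5 × 0.9474 = 7150 m
   = 7.150 km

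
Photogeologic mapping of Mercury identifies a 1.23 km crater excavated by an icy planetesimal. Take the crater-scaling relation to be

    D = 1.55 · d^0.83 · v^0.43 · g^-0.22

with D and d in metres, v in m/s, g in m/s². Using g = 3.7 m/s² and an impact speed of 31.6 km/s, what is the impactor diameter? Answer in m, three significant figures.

Rearranging for d: d = [D / (1.55 · 31600^0.43 · 3.7^-0.22)]^(1/0.83).
D = 1230 m.
31600^0.43 = 86.07
3.7^-0.22 = 0.7499
Denominator = 1.55 × 86.07 × 0.7499 = 100.0
D / 100.0 = 1230 / 100.0 = 12.30
d = 12.30^(1/0.83) = 12.30^1.2048 = 20.56 m

d ≈ 20.6 m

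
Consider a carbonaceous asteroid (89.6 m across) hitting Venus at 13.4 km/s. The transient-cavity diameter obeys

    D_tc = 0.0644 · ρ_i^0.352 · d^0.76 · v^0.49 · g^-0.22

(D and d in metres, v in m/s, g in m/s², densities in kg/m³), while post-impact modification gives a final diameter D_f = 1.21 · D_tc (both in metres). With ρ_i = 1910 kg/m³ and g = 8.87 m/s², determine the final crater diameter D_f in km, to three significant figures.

D_f ≈ 2.21 km

v = 13400 m/s.
ρ_i^0.352 = 1910^0.352 = 14.29
d^0.76 = 89.6^0.76 = 30.46
v^0.49 = 13400^0.49 = 105.3
g^-0.22 = 8.87^-0.22 = 0.6187
D_tc = 0.0644 × 14.29 × 30.46 × 105.3 × 0.6187 = 1826 m
D_f = 1.21 × 1826 = 2209 m
     = 2.209 km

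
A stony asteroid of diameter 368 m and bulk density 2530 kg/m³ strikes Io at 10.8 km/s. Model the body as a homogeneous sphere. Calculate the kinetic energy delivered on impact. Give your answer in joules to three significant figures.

E ≈ 3.85 × 10^18 J

v = 10800 m/s.
Mass m = (π/6) ρ d³ = (π/6) × 2530 × (368)³ = 6.602 × 10^10 kg
E = ½ m v² = 0.5 × 6.602 × 10^10 × (10800)² = 3.850 × 10^18 J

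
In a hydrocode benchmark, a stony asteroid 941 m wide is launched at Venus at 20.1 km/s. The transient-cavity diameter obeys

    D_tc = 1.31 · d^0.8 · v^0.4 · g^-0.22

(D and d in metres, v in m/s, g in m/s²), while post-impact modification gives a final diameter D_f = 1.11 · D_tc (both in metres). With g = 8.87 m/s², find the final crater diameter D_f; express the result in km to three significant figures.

D_f ≈ 11.3 km

v = 20100 m/s.
d^0.8 = 941^0.8 = 239.3
v^0.4 = 20100^0.4 = 52.64
g^-0.22 = 8.87^-0.22 = 0.6187
D_tc = 1.31 × 239.3 × 52.64 × 0.6187 = 10210 m
D_f = 1.11 × 10210 = 11333 m
     = 11.33 km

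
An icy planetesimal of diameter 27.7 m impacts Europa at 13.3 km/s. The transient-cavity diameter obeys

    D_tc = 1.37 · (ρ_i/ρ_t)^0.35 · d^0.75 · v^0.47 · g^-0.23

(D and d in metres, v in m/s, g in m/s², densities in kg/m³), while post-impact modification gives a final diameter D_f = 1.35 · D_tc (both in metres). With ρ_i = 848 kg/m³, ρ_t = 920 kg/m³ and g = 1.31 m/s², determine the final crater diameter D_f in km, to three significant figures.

v = 13300 m/s.
(ρ_i/ρ_t)^0.35 = (848/920)^0.35 = 0.9719
d^0.75 = 27.7^0.75 = 12.07
v^0.47 = 13300^0.47 = 86.74
g^-0.23 = 1.31^-0.23 = 0.9398
D_tc = 1.37 × 0.9719 × 12.07 × 86.74 × 0.9398 = 1310 m
D_f = 1.35 × 1310 = 1769 m
     = 1.769 km

D_f ≈ 1.77 km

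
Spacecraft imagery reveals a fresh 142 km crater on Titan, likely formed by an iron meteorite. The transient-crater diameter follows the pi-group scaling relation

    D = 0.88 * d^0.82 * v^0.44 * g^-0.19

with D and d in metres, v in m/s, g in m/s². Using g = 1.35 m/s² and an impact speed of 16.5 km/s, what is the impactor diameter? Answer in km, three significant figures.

d ≈ 13.1 km

Rearranging for d: d = [D / (0.88 · 16500^0.44 · 1.35^-0.19)]^(1/0.82).
D = 142000 m.
16500^0.44 = 71.73
1.35^-0.19 = 0.9446
Denominator = 0.88 × 71.73 × 0.9446 = 59.63
D / 59.63 = 142000 / 59.63 = 2381
d = 2381^(1/0.82) = 2381^1.2195 = 13121 m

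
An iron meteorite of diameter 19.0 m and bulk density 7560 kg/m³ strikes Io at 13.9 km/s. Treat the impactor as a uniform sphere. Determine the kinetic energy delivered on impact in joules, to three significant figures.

E ≈ 2.62 × 10^15 J

v = 13900 m/s.
Mass m = (π/6) ρ d³ = (π/6) × 7560 × (19)³ = 2.715 × 10^7 kg
E = ½ m v² = 0.5 × 2.715 × 10^7 × (13900)² = 2.623 × 10^15 J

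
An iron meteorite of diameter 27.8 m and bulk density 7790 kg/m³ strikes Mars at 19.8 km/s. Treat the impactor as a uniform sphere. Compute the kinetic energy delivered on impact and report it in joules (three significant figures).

v = 19800 m/s.
Mass m = (π/6) ρ d³ = (π/6) × 7790 × (27.8)³ = 8.763 × 10^7 kg
E = ½ m v² = 0.5 × 8.763 × 10^7 × (19800)² = 1.718 × 10^16 J

E ≈ 1.72 × 10^16 J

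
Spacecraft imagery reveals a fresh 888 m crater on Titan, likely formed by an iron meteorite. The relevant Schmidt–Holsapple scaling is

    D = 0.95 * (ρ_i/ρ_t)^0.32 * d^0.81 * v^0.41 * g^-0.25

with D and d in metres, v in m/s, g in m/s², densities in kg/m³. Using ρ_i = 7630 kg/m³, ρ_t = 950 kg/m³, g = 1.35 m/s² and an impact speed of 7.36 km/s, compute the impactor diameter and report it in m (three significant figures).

Rearranging for d: d = [D / (0.95 · (7630/950)^0.32 · 7360^0.41 · 1.35^-0.25)]^(1/0.81).
(7630/950)^0.32 = 1.948
7360^0.41 = 38.50
1.35^-0.25 = 0.9277
Denominator = 0.95 × 1.948 × 38.50 × 0.9277 = 66.10
D / 66.10 = 888 / 66.10 = 13.43
d = 13.43^(1/0.81) = 13.43^1.2346 = 24.70 m

d ≈ 24.7 m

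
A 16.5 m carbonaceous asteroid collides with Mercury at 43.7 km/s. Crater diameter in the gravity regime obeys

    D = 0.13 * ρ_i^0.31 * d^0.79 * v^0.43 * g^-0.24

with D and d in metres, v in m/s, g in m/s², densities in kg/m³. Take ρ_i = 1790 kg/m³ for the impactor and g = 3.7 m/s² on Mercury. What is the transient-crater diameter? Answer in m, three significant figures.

D ≈ 877 m

In SI units: v = 43700 m/s.
ρ_i^0.31 = 1790^0.31 = 10.19
d^0.79 = 16.5^0.79 = 9.158
v^0.43 = 43700^0.43 = 98.95
g^-0.24 = 3.7^-0.24 = 0.7305
D = 0.13 × 10.19 × 9.158 × 98.95 × 0.7305 = 876.9 m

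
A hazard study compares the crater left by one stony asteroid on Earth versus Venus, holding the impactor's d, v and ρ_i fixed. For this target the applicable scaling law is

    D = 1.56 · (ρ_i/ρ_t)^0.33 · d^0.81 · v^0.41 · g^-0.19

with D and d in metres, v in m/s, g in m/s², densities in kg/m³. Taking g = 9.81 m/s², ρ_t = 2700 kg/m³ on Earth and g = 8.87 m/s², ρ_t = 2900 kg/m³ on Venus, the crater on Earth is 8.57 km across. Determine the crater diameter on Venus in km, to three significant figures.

D ≈ 8.53 km

The impactor-only factors (d, v, ρ_i) cancel in the ratio, leaving D_Venus/D_Earth = (g_Venus/g_Earth)^-0.19 · (ρ_t,Earth/ρ_t,Venus)^0.33.
(8.87/9.81)^-0.19 = 0.9042^-0.19 = 1.019
(2700/2900)^0.33 = 0.9310^0.33 = 0.9767
Ratio = 1.019 × 0.9767 = 0.9953
D_Venus = 0.9953 × 8.57 km = 8.53 km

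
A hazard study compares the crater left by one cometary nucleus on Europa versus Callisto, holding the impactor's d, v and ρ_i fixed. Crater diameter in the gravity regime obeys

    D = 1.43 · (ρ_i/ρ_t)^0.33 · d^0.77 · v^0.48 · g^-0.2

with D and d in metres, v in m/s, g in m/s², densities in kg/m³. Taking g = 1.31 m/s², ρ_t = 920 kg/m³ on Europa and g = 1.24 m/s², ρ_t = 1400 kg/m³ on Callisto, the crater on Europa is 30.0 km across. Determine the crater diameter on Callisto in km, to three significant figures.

The impactor-only factors (d, v, ρ_i) cancel in the ratio, leaving D_Callisto/D_Europa = (g_Callisto/g_Europa)^-0.2 · (ρ_t,Europa/ρ_t,Callisto)^0.33.
(1.24/1.31)^-0.2 = 0.9466^-0.2 = 1.011
(920/1400)^0.33 = 0.6571^0.33 = 0.8706
Ratio = 1.011 × 0.8706 = 0.8802
D_Callisto = 0.8802 × 30.0 km = 26.4 km

D ≈ 26.4 km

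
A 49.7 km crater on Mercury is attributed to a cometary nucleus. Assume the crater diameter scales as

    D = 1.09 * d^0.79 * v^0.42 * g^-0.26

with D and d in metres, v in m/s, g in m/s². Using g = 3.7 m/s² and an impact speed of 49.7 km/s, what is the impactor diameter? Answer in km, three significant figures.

d ≈ 3.87 km

Rearranging for d: d = [D / (1.09 · 49700^0.42 · 3.7^-0.26)]^(1/0.79).
D = 49700 m.
49700^0.42 = 93.86
3.7^-0.26 = 0.7117
Denominator = 1.09 × 93.86 × 0.7117 = 72.81
D / 72.81 = 49700 / 72.81 = 682.6
d = 682.6^(1/0.79) = 682.6^1.2658 = 3868 m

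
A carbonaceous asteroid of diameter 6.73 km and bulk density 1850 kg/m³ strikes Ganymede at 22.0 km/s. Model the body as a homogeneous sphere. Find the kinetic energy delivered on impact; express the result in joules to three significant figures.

E ≈ 7.15 × 10^22 J

d = 6730 m; v = 22000 m/s.
Mass m = (π/6) ρ d³ = (π/6) × 1850 × (6730)³ = 2.953 × 10^14 kg
E = ½ m v² = 0.5 × 2.953 × 10^14 × (22000)² = 7.146 × 10^22 J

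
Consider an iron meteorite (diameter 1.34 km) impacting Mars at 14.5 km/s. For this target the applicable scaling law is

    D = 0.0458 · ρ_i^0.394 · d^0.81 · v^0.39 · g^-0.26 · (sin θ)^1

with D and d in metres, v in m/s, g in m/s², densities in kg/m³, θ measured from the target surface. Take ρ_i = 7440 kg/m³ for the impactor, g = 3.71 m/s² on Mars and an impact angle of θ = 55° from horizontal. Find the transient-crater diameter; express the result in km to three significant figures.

In SI units: d = 1340 m, v = 14500 m/s.
ρ_i^0.394 = 7440^0.394 = 33.53
d^0.81 = 1340^0.81 = 341.2
v^0.39 = 14500^0.39 = 41.97
g^-0.26 = 3.71^-0.26 = 0.7112
(sin 55°)^1 = 0.8192^1 = 0.8192
D = 0.0458 × 33.53 × 341.2 × 41.97 × 0.7112 × 0.8192 = 12812 m
   = 12.81 km

D ≈ 12.8 km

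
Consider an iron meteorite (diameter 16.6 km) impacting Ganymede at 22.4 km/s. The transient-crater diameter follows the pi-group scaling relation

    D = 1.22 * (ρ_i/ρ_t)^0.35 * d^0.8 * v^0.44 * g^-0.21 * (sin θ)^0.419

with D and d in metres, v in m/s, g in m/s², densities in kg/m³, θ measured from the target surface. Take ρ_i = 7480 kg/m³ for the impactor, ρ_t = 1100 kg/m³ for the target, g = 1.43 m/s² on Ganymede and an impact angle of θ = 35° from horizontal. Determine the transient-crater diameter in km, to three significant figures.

In SI units: d = 16600 m, v = 22400 m/s.
(ρ_i/ρ_t)^0.35 = (7480/1100)^0.35 = 1.956
d^0.8 = 16600^0.8 = 2377
v^0.44 = 22400^0.44 = 82.06
g^-0.21 = 1.43^-0.21 = 0.9276
(sin 35°)^0.419 = 0.5736^0.419 = 0.7922
D = 1.22 × 1.956 × 2377 × 82.06 × 0.9276 × 0.7922 = 3.420 × 10^5 m
   = 342.0 km

D ≈ 342 km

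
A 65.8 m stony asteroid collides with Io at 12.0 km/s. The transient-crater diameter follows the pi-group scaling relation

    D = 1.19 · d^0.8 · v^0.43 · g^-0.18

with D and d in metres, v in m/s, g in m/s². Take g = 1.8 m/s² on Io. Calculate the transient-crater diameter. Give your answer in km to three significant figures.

In SI units: v = 12000 m/s.
d^0.8 = 65.8^0.8 = 28.48
v^0.43 = 12000^0.43 = 56.76
g^-0.18 = 1.8^-0.18 = 0.8996
D = 1.19 × 28.48 × 56.76 × 0.8996 = 1731 m
   = 1.731 km

D ≈ 1.73 km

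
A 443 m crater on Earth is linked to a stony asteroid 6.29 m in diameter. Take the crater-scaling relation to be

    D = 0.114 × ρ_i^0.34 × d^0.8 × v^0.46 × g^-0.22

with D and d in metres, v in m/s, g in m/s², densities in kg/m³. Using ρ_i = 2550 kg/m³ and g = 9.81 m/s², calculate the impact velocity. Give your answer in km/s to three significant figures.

Rearranging for v: v = [D / (0.114 · 2550^0.34 · 6.29^0.8 · 9.81^-0.22)]^(1/0.46).
2550^0.34 = 14.40
6.29^0.8 = 4.354
9.81^-0.22 = 0.6051
Denominator = 0.114 × 14.40 × 4.354 × 0.6051 = 4.325
D / 4.325 = 443 / 4.325 = 102.4
v = 102.4^(1/0.46) = 102.4^2.1739 = 23453 m/s

v ≈ 23.5 km/s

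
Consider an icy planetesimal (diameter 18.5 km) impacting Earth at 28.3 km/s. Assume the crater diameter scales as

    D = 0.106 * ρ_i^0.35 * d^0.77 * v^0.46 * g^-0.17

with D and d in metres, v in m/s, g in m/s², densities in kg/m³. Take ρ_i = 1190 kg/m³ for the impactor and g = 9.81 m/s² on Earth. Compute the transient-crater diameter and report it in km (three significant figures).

D ≈ 185 km

In SI units: d = 18500 m, v = 28300 m/s.
ρ_i^0.35 = 1190^0.35 = 11.92
d^0.77 = 18500^0.77 = 1931
v^0.46 = 28300^0.46 = 111.6
g^-0.17 = 9.81^-0.17 = 0.6783
D = 0.106 × 11.92 × 1931 × 111.6 × 0.6783 = 1.847 × 10^5 m
   = 184.7 km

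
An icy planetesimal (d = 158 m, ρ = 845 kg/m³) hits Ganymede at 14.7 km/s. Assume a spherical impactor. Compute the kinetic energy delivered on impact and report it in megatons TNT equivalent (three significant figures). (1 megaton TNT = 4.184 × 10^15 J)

v = 14700 m/s.
Mass m = (π/6) ρ d³ = (π/6) × 845 × (158)³ = 1.745 × 10^9 kg
E = ½ m v² = 0.5 × 1.745 × 10^9 × (14700)² = 1.885 × 10^17 J
   = 1.885 × 10^17 / 4.184×10^15 = 45.05 Mt

E ≈ 45.1 Mt TNT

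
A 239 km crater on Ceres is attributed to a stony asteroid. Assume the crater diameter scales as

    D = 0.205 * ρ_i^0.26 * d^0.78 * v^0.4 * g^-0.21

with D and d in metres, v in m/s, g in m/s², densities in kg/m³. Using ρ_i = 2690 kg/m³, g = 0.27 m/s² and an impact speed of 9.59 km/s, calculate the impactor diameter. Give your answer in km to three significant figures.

Rearranging for d: d = [D / (0.205 · 2690^0.26 · 9590^0.4 · 0.27^-0.21)]^(1/0.78).
D = 239000 m.
2690^0.26 = 7.794
9590^0.4 = 39.15
0.27^-0.21 = 1.316
Denominator = 0.205 × 7.794 × 39.15 × 1.316 = 82.32
D / 82.32 = 239000 / 82.32 = 2903
d = 2903^(1/0.78) = 2903^1.2821 = 27524 m

d ≈ 27.5 km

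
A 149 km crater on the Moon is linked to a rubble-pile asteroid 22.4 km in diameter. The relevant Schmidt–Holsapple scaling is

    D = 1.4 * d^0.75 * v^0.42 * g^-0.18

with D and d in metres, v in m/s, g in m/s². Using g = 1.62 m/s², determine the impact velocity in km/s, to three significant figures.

v ≈ 19.5 km/s

Rearranging for v: v = [D / (1.4 · 22400^0.75 · 1.62^-0.18)]^(1/0.42).
D = 149000 m.
22400^0.75 = 1831
1.62^-0.18 = 0.9168
Denominator = 1.4 × 1831 × 0.9168 = 2350
D / 2350 = 149000 / 2350 = 63.40
v = 63.40^(1/0.42) = 63.40^2.381 = 19533 m/s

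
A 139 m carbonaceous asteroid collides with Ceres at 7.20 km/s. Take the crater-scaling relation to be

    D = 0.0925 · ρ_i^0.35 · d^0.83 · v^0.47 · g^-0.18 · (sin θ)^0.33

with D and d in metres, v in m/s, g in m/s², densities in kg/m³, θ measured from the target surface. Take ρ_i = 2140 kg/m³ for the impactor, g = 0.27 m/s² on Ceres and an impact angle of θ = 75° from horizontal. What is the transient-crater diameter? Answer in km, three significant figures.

D ≈ 6.62 km

In SI units: v = 7200 m/s.
ρ_i^0.35 = 2140^0.35 = 14.64
d^0.83 = 139^0.83 = 60.08
v^0.47 = 7200^0.47 = 65.00
g^-0.18 = 0.27^-0.18 = 1.266
(sin 75°)^0.33 = 0.9659^0.33 = 0.9886
D = 0.0925 × 14.64 × 60.08 × 65.00 × 1.266 × 0.9886 = 6619 m
   = 6.619 km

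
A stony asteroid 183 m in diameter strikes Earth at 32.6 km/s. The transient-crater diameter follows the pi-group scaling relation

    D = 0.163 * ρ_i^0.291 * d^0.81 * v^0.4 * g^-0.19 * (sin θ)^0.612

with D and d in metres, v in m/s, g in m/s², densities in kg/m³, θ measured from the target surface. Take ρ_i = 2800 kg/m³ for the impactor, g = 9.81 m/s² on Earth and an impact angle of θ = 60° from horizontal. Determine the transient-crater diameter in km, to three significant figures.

D ≈ 4.23 km

In SI units: v = 32600 m/s.
ρ_i^0.291 = 2800^0.291 = 10.07
d^0.81 = 183^0.81 = 68.01
v^0.4 = 32600^0.4 = 63.87
g^-0.19 = 9.81^-0.19 = 0.6480
(sin 60°)^0.612 = 0.8660^0.612 = 0.9157
D = 0.163 × 10.07 × 68.01 × 63.87 × 0.6480 × 0.9157 = 4231 m
   = 4.231 km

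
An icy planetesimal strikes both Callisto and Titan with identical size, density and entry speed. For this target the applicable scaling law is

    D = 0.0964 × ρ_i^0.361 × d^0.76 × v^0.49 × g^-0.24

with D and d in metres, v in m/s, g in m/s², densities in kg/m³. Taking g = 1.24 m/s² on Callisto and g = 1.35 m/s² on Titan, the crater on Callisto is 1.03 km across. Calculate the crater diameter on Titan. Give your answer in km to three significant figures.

All impactor-dependent factors cancel in the ratio, leaving D_Titan/D_Callisto = (g_Titan/g_Callisto)^-0.24.
(1.35/1.24)^-0.24 = 1.089^-0.24 = 0.9797
D_Titan = 0.9797 × 1.03 km = 1.01 km

D ≈ 1.01 km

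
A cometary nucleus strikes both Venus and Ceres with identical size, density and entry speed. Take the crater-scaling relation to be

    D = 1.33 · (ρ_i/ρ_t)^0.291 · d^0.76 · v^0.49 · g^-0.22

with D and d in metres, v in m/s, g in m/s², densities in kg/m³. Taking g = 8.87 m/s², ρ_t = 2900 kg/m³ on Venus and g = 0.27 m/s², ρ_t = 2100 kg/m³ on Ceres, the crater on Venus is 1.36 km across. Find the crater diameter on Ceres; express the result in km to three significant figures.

The impactor-only factors (d, v, ρ_i) cancel in the ratio, leaving D_Ceres/D_Venus = (g_Ceres/g_Venus)^-0.22 · (ρ_t,Venus/ρ_t,Ceres)^0.291.
(0.27/8.87)^-0.22 = 0.03044^-0.22 = 2.156
(2900/2100)^0.291 = 1.381^0.291 = 1.098
Ratio = 2.156 × 1.098 = 2.367
D_Ceres = 2.367 × 1.36 km = 3.22 km

D ≈ 3.22 km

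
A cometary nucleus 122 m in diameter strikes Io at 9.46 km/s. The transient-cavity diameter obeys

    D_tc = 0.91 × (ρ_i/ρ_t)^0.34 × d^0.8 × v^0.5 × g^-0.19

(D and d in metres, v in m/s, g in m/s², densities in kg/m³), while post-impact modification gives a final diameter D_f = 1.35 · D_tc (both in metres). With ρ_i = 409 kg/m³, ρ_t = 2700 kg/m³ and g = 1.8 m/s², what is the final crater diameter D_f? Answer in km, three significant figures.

v = 9460 m/s.
(ρ_i/ρ_t)^0.34 = (409/2700)^0.34 = 0.5264
d^0.8 = 122^0.8 = 46.68
v^0.5 = 9460^0.5 = 97.26
g^-0.19 = 1.8^-0.19 = 0.8943
D_tc = 0.91 × 0.5264 × 46.68 × 97.26 × 0.8943 = 1945 m
D_f = 1.35 × 1945 = 2626 m
     = 2.626 km

D_f ≈ 2.63 km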